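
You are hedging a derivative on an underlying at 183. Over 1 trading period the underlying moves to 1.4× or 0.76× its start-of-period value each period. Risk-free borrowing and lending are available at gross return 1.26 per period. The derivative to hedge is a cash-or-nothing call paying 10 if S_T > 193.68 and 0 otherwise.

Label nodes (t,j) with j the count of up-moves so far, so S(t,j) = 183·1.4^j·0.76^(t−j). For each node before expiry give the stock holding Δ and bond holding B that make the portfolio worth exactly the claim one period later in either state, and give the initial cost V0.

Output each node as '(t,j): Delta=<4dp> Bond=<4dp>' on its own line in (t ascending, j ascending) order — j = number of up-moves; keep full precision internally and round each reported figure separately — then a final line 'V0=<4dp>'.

Risk-neutral probability p* = (R−d)/(u−d) = (1.26−0.76)/(1.4−0.76) = 0.7813.
Terminal payoffs: V(1,0)=0.0000, V(1,1)=10.0000
(0,0): S=183.0000. Δ = (V_up−V_dn)/(S_up−S_dn) = (10.0000−0.0000)/(256.2000−139.0800) = 0.0854. V = [p*·10.0000 + (1−p*)·0.0000]/1.26 = 6.2004. B = V − Δ·S = -9.4246.
Self-financing check: at every node Δ·S+B equals the discounted successor values.

(0,0): Delta=0.0854 Bond=-9.4246
V0=6.2004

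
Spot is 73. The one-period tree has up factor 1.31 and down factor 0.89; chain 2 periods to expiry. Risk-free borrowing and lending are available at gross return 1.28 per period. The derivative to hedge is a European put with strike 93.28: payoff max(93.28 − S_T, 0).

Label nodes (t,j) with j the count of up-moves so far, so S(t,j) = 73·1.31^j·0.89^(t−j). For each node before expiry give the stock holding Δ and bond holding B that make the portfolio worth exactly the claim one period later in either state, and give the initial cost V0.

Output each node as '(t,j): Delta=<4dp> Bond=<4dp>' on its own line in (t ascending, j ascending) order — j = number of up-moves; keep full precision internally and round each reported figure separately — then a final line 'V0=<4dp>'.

(0,0): Delta=-0.2430 Bond=18.5079
(1,0): Delta=-1.0000 Bond=72.8750
(1,1): Delta=-0.2034 Bond=19.9066
V0=0.7718

Risk-neutral probability p* = (R−d)/(u−d) = (1.28−0.89)/(1.31−0.89) = 0.9286.
Terminal payoffs: V(2,0)=35.4567, V(2,1)=8.1693, V(2,2)=0.0000
  t=1,j=0: stock 64.9700 → up 85.1107 (V=8.1693), down 57.8233 (V=35.4567). Price 7.9050; hedge Δ=-1.0000, bond B=72.8750.
  t=1,j=1: stock 95.6300 → up 125.2753 (V=0.0000), down 85.1107 (V=8.1693). Price 0.4559; hedge Δ=-0.2034, bond B=19.9066.
  t=0,j=0: stock 73.0000 → up 95.6300 (V=0.4559), down 64.9700 (V=7.9050). Price 0.7718; hedge Δ=-0.2430, bond B=18.5079.
Each (Δ,B) replicates both successor values, so the strategy is self-financing and V0 is arbitrage-free.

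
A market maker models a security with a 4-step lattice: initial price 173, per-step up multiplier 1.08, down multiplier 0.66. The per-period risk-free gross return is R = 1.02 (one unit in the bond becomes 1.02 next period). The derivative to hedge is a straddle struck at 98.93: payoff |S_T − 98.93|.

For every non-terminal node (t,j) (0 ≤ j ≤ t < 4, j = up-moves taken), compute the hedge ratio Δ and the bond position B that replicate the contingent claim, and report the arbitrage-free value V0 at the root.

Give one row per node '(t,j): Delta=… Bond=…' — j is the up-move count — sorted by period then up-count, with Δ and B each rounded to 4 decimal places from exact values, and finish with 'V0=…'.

(0,0): Delta=0.8618 Bond=-64.7673
(1,0): Delta=0.3225 Bond=-4.4806
(1,1): Delta=0.9167 Bond=-76.3264
(2,0): Delta=-1.0000 Bond=95.0884
(2,1): Delta=0.4571 Bond=-21.1800
(2,2): Delta=0.9635 Bond=-87.2984
(3,0): Delta=-1.0000 Bond=96.9902
(3,1): Delta=-1.0000 Bond=96.9902
(3,2): Delta=0.6056 Bond=-41.3692
(3,3): Delta=1.0000 Bond=-96.9902
V0=84.3236

Since d<R<u, set p* = (R−d)/(u−d) = 0.8571; price each node as the discounted p*-expectation of its children.
Terminal payoffs: V(4,0)=66.1037, V(4,1)=45.2142, V(4,2)=11.0315, V(4,3)=44.9039, V(4,4)=136.4346
Node (3,0) S=49.7368: V=(p*·45.2142+(1−p*)·66.1037)/1.02=47.2534; Δ=(45.2142−66.1037)/(53.7158−32.8263)=-1.0000; B=V−Δ·S=96.9902
Node (3,1) S=81.3875: V=(p*·11.0315+(1−p*)·45.2142)/1.02=15.6027; Δ=(11.0315−45.2142)/(87.8985−53.7158)=-1.0000; B=V−Δ·S=96.9902
Node (3,2) S=133.1796: V=(p*·44.9039+(1−p*)·11.0315)/1.02=39.2794; Δ=(44.9039−11.0315)/(143.8339−87.8985)=0.6056; B=V−Δ·S=-41.3692
Node (3,3) S=217.9302: V=(p*·136.4346+(1−p*)·44.9039)/1.02=120.9400; Δ=(136.4346−44.9039)/(235.3646−143.8339)=1.0000; B=V−Δ·S=-96.9902
Node (2,0) S=75.3588: V=(p*·15.6027+(1−p*)·47.2534)/1.02=19.7296; Δ=(15.6027−47.2534)/(81.3875−49.7368)=-1.0000; B=V−Δ·S=95.0884
Node (2,1) S=123.3144: V=(p*·39.2794+(1−p*)·15.6027)/1.02=35.1932; Δ=(39.2794−15.6027)/(133.1796−81.3875)=0.4571; B=V−Δ·S=-21.1800
Node (2,2) S=201.7872: V=(p*·120.9400+(1−p*)·39.2794)/1.02=107.1316; Δ=(120.9400−39.2794)/(217.9302−133.1796)=0.9635; B=V−Δ·S=-87.2984
Node (1,0) S=114.1800: V=(p*·35.1932+(1−p*)·19.7296)/1.02=32.3373; Δ=(35.1932−19.7296)/(123.3144−75.3588)=0.3225; B=V−Δ·S=-4.4806
Node (1,1) S=186.8400: V=(p*·107.1316+(1−p*)·35.1932)/1.02=94.9555; Δ=(107.1316−35.1932)/(201.7872−123.3144)=0.9167; B=V−Δ·S=-76.3264
Node (0,0) S=173.0000: V=(p*·94.9555+(1−p*)·32.3373)/1.02=84.3236; Δ=(94.9555−32.3373)/(186.8400−114.1800)=0.8618; B=V−Δ·S=-64.7673
Each (Δ,B) replicates both successor values, so the strategy is self-financing and V0 is arbitrage-free.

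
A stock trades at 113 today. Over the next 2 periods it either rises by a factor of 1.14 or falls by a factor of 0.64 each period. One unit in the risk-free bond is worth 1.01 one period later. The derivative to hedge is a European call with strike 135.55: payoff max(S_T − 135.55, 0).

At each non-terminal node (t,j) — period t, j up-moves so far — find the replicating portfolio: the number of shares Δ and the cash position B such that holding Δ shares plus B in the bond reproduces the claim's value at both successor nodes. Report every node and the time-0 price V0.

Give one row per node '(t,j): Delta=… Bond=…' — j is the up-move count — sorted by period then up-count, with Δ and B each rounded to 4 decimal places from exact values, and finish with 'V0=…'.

Under the risk-neutral measure, an up-move has probability p* = (R−d)/(u−d) = 0.7400 and values discount at R = 1.01.
Terminal payoffs: V(2,0)=0.0000, V(2,1)=0.0000, V(2,2)=11.3048
(1,0): S=72.3200. Δ = (V_up−V_dn)/(S_up−S_dn) = (0.0000−0.0000)/(82.4448−46.2848) = 0.0000. V = [p*·0.0000 + (1−p*)·0.0000]/1.01 = 0.0000. B = V − Δ·S = 0.0000.
(1,1): S=128.8200. Δ = (V_up−V_dn)/(S_up−S_dn) = (11.3048−0.0000)/(146.8548−82.4448) = 0.1755. V = [p*·11.3048 + (1−p*)·0.0000]/1.01 = 8.2827. B = V − Δ·S = -14.3269.
(0,0): S=113.0000. Δ = (V_up−V_dn)/(S_up−S_dn) = (8.2827−0.0000)/(128.8200−72.3200) = 0.1466. V = [p*·8.2827 + (1−p*)·0.0000]/1.01 = 6.0685. B = V − Δ·S = -10.4969.
Each (Δ,B) replicates both successor values, so the strategy is self-financing and V0 is arbitrage-free.

(0,0): Delta=0.1466 Bond=-10.4969
(1,0): Delta=0.0000 Bond=0.0000
(1,1): Delta=0.1755 Bond=-14.3269
V0=6.0685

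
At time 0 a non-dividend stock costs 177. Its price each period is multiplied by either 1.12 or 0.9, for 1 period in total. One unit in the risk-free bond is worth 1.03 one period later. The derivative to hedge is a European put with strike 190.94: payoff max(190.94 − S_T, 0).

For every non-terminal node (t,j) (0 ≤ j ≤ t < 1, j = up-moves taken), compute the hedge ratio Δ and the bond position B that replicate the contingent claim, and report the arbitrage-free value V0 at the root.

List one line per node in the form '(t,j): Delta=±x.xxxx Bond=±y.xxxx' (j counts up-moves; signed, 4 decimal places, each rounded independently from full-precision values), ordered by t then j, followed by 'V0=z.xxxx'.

(0,0): Delta=-0.8125 Bond=156.3848
V0=12.5666

The replicating-portfolio and risk-neutral prices coincide; use p* = (1.03−0.9)/(1.12−0.9) = 0.5909 for the latter.
Payoff layer (t=1): V(1,0)=31.6400, V(1,1)=0.0000
  t=0,j=0: stock 177.0000 → up 198.2400 (V=0.0000), down 159.3000 (V=31.6400). Price 12.5666; hedge Δ=-0.8125, bond B=156.3848.
The time-0 hedge costs 12.5666, which is the no-arbitrage price.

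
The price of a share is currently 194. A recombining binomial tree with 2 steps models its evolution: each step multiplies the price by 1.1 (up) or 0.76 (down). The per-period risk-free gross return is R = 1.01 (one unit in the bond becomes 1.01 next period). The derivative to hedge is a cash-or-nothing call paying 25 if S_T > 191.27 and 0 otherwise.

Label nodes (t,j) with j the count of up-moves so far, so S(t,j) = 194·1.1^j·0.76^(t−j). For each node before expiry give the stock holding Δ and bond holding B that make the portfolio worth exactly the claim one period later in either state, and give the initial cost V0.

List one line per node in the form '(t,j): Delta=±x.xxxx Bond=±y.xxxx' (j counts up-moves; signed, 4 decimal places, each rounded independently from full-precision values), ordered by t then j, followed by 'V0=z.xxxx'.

Under the risk-neutral measure, an up-move has probability p* = (R−d)/(u−d) = 0.7353 and values discount at R = 1.01.
Payoff layer (t=2): V(2,0)=0.0000, V(2,1)=0.0000, V(2,2)=25.0000
Node (1,0) S=147.4400: V=(p*·0.0000+(1−p*)·0.0000)/1.01=0.0000; Δ=(0.0000−0.0000)/(162.1840−112.0544)=0.0000; B=V−Δ·S=0.0000
Node (1,1) S=213.4000: V=(p*·25.0000+(1−p*)·0.0000)/1.01=18.2003; Δ=(25.0000−0.0000)/(234.7400−162.1840)=0.3446; B=V−Δ·S=-55.3291
Node (0,0) S=194.0000: V=(p*·18.2003+(1−p*)·0.0000)/1.01=13.2501; Δ=(18.2003−0.0000)/(213.4000−147.4400)=0.2759; B=V−Δ·S=-40.2803
Check: Δ(0,0)·S0 + B(0,0) = 13.2501 = V0.

(0,0): Delta=0.2759 Bond=-40.2803
(1,0): Delta=0.0000 Bond=0.0000
(1,1): Delta=0.3446 Bond=-55.3291
V0=13.2501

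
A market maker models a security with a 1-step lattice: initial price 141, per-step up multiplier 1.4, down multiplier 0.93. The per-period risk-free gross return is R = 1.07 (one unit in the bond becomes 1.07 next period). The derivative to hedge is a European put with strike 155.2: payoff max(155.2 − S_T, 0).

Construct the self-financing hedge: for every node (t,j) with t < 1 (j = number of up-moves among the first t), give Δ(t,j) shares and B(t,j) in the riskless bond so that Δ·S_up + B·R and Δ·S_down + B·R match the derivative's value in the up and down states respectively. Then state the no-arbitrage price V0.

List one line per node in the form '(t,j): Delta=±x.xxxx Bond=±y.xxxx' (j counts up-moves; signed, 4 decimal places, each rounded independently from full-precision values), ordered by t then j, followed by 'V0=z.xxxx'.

Risk-neutral probability p* = (R−d)/(u−d) = (1.07−0.93)/(1.4−0.93) = 0.2979.
Terminal values V(1,·): V(1,0)=24.0700, V(1,1)=0.0000
  t=0,j=0: stock 141.0000 → up 197.4000 (V=0.0000), down 131.1300 (V=24.0700). Price 15.7946; hedge Δ=-0.3632, bond B=67.0074.
Root portfolio cost Δ·141+B reproduces V0=15.7946.

(0,0): Delta=-0.3632 Bond=67.0074
V0=15.7946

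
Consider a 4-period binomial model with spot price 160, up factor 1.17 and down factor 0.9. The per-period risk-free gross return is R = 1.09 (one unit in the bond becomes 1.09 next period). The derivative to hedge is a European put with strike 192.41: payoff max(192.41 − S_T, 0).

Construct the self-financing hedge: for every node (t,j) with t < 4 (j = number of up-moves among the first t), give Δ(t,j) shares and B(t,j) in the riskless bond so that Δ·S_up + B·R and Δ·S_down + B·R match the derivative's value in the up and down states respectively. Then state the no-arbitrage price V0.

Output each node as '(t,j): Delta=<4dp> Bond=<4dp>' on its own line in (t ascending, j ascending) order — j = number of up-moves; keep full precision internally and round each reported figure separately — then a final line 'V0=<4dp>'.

(0,0): Delta=-0.2683 Bond=49.0786
(1,0): Delta=-0.5903 Bond=99.8572
(1,1): Delta=-0.1640 Bond=33.9750
(2,0): Delta=-1.0000 Bond=161.9476
(2,1): Delta=-0.4575 Bond=86.4850
(2,2): Delta=-0.0690 Bond=16.2107
(3,0): Delta=-1.0000 Bond=176.5229
(3,1): Delta=-1.0000 Bond=176.5229
(3,2): Delta=-0.2818 Bond=59.6353
(3,3): Delta=0.0000 Bond=0.0000
V0=6.1511

Under the risk-neutral measure, an up-move has probability p* = (R−d)/(u−d) = 0.7037 and values discount at R = 1.09.
Terminal payoffs: V(4,0)=87.4340, V(4,1)=55.9412, V(4,2)=15.0006, V(4,3)=0.0000, V(4,4)=0.0000
(3,0): S=116.6400. Δ = (V_up−V_dn)/(S_up−S_dn) = (55.9412−87.4340)/(136.4688−104.9760) = -1.0000. V = [p*·55.9412 + (1−p*)·87.4340]/1.09 = 59.8829. B = V − Δ·S = 176.5229.
(3,1): S=151.6320. Δ = (V_up−V_dn)/(S_up−S_dn) = (15.0006−55.9412)/(177.4094−136.4688) = -1.0000. V = [p*·15.0006 + (1−p*)·55.9412]/1.09 = 24.8909. B = V − Δ·S = 176.5229.
(3,2): S=197.1216. Δ = (V_up−V_dn)/(S_up−S_dn) = (0.0000−15.0006)/(230.6323−177.4094) = -0.2818. V = [p*·0.0000 + (1−p*)·15.0006]/1.09 = 4.0776. B = V − Δ·S = 59.6353.
(3,3): S=256.2581. Δ = (V_up−V_dn)/(S_up−S_dn) = (0.0000−0.0000)/(299.8220−230.6323) = 0.0000. V = [p*·0.0000 + (1−p*)·0.0000]/1.09 = 0.0000. B = V − Δ·S = 0.0000.
(2,0): S=129.6000. Δ = (V_up−V_dn)/(S_up−S_dn) = (24.8909−59.8829)/(151.6320−116.6400) = -1.0000. V = [p*·24.8909 + (1−p*)·59.8829]/1.09 = 32.3476. B = V − Δ·S = 161.9476.
(2,1): S=168.4800. Δ = (V_up−V_dn)/(S_up−S_dn) = (4.0776−24.8909)/(197.1216−151.6320) = -0.4575. V = [p*·4.0776 + (1−p*)·24.8909]/1.09 = 9.3987. B = V − Δ·S = 86.4850.
(2,2): S=219.0240. Δ = (V_up−V_dn)/(S_up−S_dn) = (0.0000−4.0776)/(256.2581−197.1216) = -0.0690. V = [p*·0.0000 + (1−p*)·4.0776]/1.09 = 1.1084. B = V − Δ·S = 16.2107.
(1,0): S=144.0000. Δ = (V_up−V_dn)/(S_up−S_dn) = (9.3987−32.3476)/(168.4800−129.6000) = -0.5903. V = [p*·9.3987 + (1−p*)·32.3476]/1.09 = 14.8609. B = V − Δ·S = 99.8572.
(1,1): S=187.2000. Δ = (V_up−V_dn)/(S_up−S_dn) = (1.1084−9.3987)/(219.0240−168.4800) = -0.1640. V = [p*·1.1084 + (1−p*)·9.3987]/1.09 = 3.2704. B = V − Δ·S = 33.9750.
(0,0): S=160.0000. Δ = (V_up−V_dn)/(S_up−S_dn) = (3.2704−14.8609)/(187.2000−144.0000) = -0.2683. V = [p*·3.2704 + (1−p*)·14.8609]/1.09 = 6.1511. B = V − Δ·S = 49.0786.
Self-financing check: at every node Δ·S+B equals the discounted successor values.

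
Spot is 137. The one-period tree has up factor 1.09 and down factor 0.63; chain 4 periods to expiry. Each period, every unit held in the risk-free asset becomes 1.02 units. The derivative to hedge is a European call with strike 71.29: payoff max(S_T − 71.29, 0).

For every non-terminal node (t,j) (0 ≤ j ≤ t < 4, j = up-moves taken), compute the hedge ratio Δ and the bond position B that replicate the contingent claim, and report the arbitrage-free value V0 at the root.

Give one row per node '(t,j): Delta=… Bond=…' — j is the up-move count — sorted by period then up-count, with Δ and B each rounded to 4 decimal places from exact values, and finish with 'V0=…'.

No-arbitrage ⇒ martingale measure with p* = (R−d)/(u−d) = 0.8478.
Terminal values V(4,·): V(4,0)=0.0000, V(4,1)=0.0000, V(4,2)=0.0000, V(4,3)=40.4840, V(4,4)=122.0967
  t=3,j=0: stock 34.2564 → up 37.3395 (V=0.0000), down 21.5816 (V=0.0000). Price 0.0000; hedge Δ=0.0000, bond B=0.0000.
  t=3,j=1: stock 59.2691 → up 64.6033 (V=0.0000), down 37.3395 (V=0.0000). Price 0.0000; hedge Δ=0.0000, bond B=0.0000.
  t=3,j=2: stock 102.5449 → up 111.7740 (V=40.4840), down 64.6033 (V=0.0000). Price 33.6503; hedge Δ=0.8582, bond B=-54.3582.
  t=3,j=3: stock 177.4190 → up 193.3867 (V=122.0967), down 111.7740 (V=40.4840). Price 107.5268; hedge Δ=1.0000, bond B=-69.8922.
  t=2,j=0: stock 54.3753 → up 59.2691 (V=0.0000), down 34.2564 (V=0.0000). Price 0.0000; hedge Δ=0.0000, bond B=0.0000.
  t=2,j=1: stock 94.0779 → up 102.5449 (V=33.6503), down 59.2691 (V=0.0000). Price 27.9702; hedge Δ=0.7776, bond B=-45.1827.
  t=2,j=2: stock 162.7697 → up 177.4190 (V=107.5268), down 102.5449 (V=33.6503). Price 94.3968; hedge Δ=0.9867, bond B=-66.2042.
  t=1,j=0: stock 86.3100 → up 94.0779 (V=27.9702), down 54.3753 (V=0.0000). Price 23.2489; hedge Δ=0.7045, bond B=-37.5559.
  t=1,j=1: stock 149.3300 → up 162.7697 (V=94.3968), down 94.0779 (V=27.9702). Price 82.6357; hedge Δ=0.9670, bond B=-61.7699.
  t=0,j=0: stock 137.0000 → up 149.3300 (V=82.6357), down 86.3100 (V=23.2489). Price 72.1555; hedge Δ=0.9423, bond B=-56.9462.
The time-0 hedge costs 72.1555, which is the no-arbitrage price.

(0,0): Delta=0.9423 Bond=-56.9462
(1,0): Delta=0.7045 Bond=-37.5559
(1,1): Delta=0.9670 Bond=-61.7699
(2,0): Delta=0.0000 Bond=0.0000
(2,1): Delta=0.7776 Bond=-45.1827
(2,2): Delta=0.9867 Bond=-66.2042
(3,0): Delta=0.0000 Bond=0.0000
(3,1): Delta=0.0000 Bond=0.0000
(3,2): Delta=0.8582 Bond=-54.3582
(3,3): Delta=1.0000 Bond=-69.8922
V0=72.1555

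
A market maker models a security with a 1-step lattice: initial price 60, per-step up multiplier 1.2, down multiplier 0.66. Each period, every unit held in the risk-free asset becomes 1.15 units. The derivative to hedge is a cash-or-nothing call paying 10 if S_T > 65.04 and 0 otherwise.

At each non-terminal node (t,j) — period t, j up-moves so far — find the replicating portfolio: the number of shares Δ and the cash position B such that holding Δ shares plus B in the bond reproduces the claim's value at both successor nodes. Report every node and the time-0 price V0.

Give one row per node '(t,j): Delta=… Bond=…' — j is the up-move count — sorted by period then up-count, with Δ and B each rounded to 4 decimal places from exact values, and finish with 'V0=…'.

(0,0): Delta=0.3086 Bond=-10.6280
V0=7.8905

Under the risk-neutral measure, an up-move has probability p* = (R−d)/(u−d) = 0.9074 and values discount at R = 1.15.
Terminal values V(1,·): V(1,0)=0.0000, V(1,1)=10.0000
Node (0,0) S=60.0000: V=(p*·10.0000+(1−p*)·0.0000)/1.15=7.8905; Δ=(10.0000−0.0000)/(72.0000−39.6000)=0.3086; B=V−Δ·S=-10.6280
Check: Δ(0,0)·S0 + B(0,0) = 7.8905 = V0.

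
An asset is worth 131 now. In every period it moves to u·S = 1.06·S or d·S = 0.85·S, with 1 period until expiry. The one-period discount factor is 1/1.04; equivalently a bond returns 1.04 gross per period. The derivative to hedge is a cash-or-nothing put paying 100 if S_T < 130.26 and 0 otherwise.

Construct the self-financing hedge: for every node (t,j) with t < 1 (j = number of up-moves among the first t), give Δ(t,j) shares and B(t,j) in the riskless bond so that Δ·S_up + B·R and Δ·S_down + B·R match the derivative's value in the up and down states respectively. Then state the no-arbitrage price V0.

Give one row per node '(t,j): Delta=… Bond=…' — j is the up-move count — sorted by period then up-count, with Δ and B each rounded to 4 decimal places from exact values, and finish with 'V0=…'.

(0,0): Delta=-3.6350 Bond=485.3480
V0=9.1575

Under the risk-neutral measure, an up-move has probability p* = (R−d)/(u−d) = 0.9048 and values discount at R = 1.04.
Terminal payoffs: V(1,0)=100.0000, V(1,1)=0.0000
  t=0,j=0: stock 131.0000 → up 138.8600 (V=0.0000), down 111.3500 (V=100.0000). Price 9.1575; hedge Δ=-3.6350, bond B=485.3480.
Each (Δ,B) replicates both successor values, so the strategy is self-financing and V0 is arbitrage-free.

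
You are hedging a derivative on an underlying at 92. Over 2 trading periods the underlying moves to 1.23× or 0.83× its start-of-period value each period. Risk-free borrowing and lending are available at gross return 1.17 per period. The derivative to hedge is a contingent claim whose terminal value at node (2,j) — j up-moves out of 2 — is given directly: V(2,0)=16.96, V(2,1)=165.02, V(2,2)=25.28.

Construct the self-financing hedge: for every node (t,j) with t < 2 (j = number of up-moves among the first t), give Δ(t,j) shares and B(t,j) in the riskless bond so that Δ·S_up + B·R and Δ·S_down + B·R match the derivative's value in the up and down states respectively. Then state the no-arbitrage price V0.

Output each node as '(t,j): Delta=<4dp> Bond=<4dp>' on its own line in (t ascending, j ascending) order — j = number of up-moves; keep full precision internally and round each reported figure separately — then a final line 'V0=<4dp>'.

The replicating-portfolio and risk-neutral prices coincide; use p* = (1.17−0.83)/(1.23−0.83) = 0.8500 for the latter.
Payoff layer (t=2): V(2,0)=16.9600, V(2,1)=165.0200, V(2,2)=25.2800
Node (1,0) S=76.3600: V=(p*·165.0200+(1−p*)·16.9600)/1.17=122.0607; Δ=(165.0200−16.9600)/(93.9228−63.3788)=4.8474; B=V−Δ·S=-248.0893
Node (1,1) S=113.1600: V=(p*·25.2800+(1−p*)·165.0200)/1.17=39.5222; Δ=(25.2800−165.0200)/(139.1868−93.9228)=-3.0872; B=V−Δ·S=388.8722
Node (0,0) S=92.0000: V=(p*·39.5222+(1−p*)·122.0607)/1.17=44.3615; Δ=(39.5222−122.0607)/(113.1600−76.3600)=-2.2429; B=V−Δ·S=250.7077
Self-financing check: at every node Δ·S+B equals the discounted successor values.

(0,0): Delta=-2.2429 Bond=250.7077
(1,0): Delta=4.8474 Bond=-248.0893
(1,1): Delta=-3.0872 Bond=388.8722
V0=44.3615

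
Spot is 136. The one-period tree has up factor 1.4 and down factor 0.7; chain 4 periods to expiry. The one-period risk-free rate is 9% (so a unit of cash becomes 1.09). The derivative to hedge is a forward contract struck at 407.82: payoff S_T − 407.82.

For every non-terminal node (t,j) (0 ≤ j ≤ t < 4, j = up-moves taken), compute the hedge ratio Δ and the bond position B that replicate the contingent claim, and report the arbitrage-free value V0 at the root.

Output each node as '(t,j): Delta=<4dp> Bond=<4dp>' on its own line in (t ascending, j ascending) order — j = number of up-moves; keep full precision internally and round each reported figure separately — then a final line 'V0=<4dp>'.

(0,0): Delta=1.0000 Bond=-288.9100
(1,0): Delta=1.0000 Bond=-314.9119
(1,1): Delta=1.0000 Bond=-314.9119
(2,0): Delta=1.0000 Bond=-343.2539
(2,1): Delta=1.0000 Bond=-343.2539
(2,2): Delta=1.0000 Bond=-343.2539
(3,0): Delta=1.0000 Bond=-374.1468
(3,1): Delta=1.0000 Bond=-374.1468
(3,2): Delta=1.0000 Bond=-374.1468
(3,3): Delta=1.0000 Bond=-374.1468
V0=-152.9100

Risk-neutral probability p* = (R−d)/(u−d) = (1.09−0.7)/(1.4−0.7) = 0.5571.
Terminal values V(4,·): V(4,0)=-375.1664, V(4,1)=-342.5128, V(4,2)=-277.2056, V(4,3)=-146.5912, V(4,4)=114.6376
  t=3,j=0: stock 46.6480 → up 65.3072 (V=-342.5128), down 32.6536 (V=-375.1664). Price -327.4988; hedge Δ=1.0000, bond B=-374.1468.
  t=3,j=1: stock 93.2960 → up 130.6144 (V=-277.2056), down 65.3072 (V=-342.5128). Price -280.8508; hedge Δ=1.0000, bond B=-374.1468.
  t=3,j=2: stock 186.5920 → up 261.2288 (V=-146.5912), down 130.6144 (V=-277.2056). Price -187.5548; hedge Δ=1.0000, bond B=-374.1468.
  t=3,j=3: stock 373.1840 → up 522.4576 (V=114.6376), down 261.2288 (V=-146.5912). Price -0.9628; hedge Δ=1.0000, bond B=-374.1468.
  t=2,j=0: stock 66.6400 → up 93.2960 (V=-280.8508), down 46.6480 (V=-327.4988). Price -276.6139; hedge Δ=1.0000, bond B=-343.2539.
  t=2,j=1: stock 133.2800 → up 186.5920 (V=-187.5548), down 93.2960 (V=-280.8508). Price -209.9739; hedge Δ=1.0000, bond B=-343.2539.
  t=2,j=2: stock 266.5600 → up 373.1840 (V=-0.9628), down 186.5920 (V=-187.5548). Price -76.6939; hedge Δ=1.0000, bond B=-343.2539.
  t=1,j=0: stock 95.2000 → up 133.2800 (V=-209.9739), down 66.6400 (V=-276.6139). Price -219.7119; hedge Δ=1.0000, bond B=-314.9119.
  t=1,j=1: stock 190.4000 → up 266.5600 (V=-76.6939), down 133.2800 (V=-209.9739). Price -124.5119; hedge Δ=1.0000, bond B=-314.9119.
  t=0,j=0: stock 136.0000 → up 190.4000 (V=-124.5119), down 95.2000 (V=-219.7119). Price -152.9100; hedge Δ=1.0000, bond B=-288.9100.
The time-0 hedge costs -152.9100, which is the no-arbitrage price.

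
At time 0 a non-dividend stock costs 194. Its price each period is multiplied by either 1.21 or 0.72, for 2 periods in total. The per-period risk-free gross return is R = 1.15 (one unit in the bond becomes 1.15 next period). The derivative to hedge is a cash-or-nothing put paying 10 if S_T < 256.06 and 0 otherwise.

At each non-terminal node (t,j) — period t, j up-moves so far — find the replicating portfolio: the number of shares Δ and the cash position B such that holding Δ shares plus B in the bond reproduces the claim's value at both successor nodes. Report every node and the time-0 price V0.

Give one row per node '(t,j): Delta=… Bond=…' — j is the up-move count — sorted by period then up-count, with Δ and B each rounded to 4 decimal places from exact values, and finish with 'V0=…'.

The replicating-portfolio and risk-neutral prices coincide; use p* = (1.15−0.72)/(1.21−0.72) = 0.8776 for the latter.
Terminal payoffs: V(2,0)=10.0000, V(2,1)=10.0000, V(2,2)=0.0000
Node (1,0) S=139.6800: V=(p*·10.0000+(1−p*)·10.0000)/1.15=8.6957; Δ=(10.0000−10.0000)/(169.0128−100.5696)=0.0000; B=V−Δ·S=8.6957
Node (1,1) S=234.7400: V=(p*·0.0000+(1−p*)·10.0000)/1.15=1.0648; Δ=(0.0000−10.0000)/(284.0354−169.0128)=-0.0869; B=V−Δ·S=21.4729
Node (0,0) S=194.0000: V=(p*·1.0648+(1−p*)·8.6957)/1.15=1.7384; Δ=(1.0648−8.6957)/(234.7400−139.6800)=-0.0803; B=V−Δ·S=17.3116
Self-financing check: at every node Δ·S+B equals the discounted successor values.

(0,0): Delta=-0.0803 Bond=17.3116
(1,0): Delta=0.0000 Bond=8.6957
(1,1): Delta=-0.0869 Bond=21.4729
V0=1.7384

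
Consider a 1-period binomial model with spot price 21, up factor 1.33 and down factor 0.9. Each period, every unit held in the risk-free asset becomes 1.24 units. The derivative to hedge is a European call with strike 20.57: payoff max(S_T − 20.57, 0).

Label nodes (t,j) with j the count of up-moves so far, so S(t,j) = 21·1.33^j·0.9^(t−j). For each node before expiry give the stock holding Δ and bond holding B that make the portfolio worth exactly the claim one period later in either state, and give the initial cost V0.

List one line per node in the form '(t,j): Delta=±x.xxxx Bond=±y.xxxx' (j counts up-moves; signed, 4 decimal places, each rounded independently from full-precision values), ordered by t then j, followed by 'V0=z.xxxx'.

No-arbitrage ⇒ martingale measure with p* = (R−d)/(u−d) = 0.7907.
Terminal values V(1,·): V(1,0)=0.0000, V(1,1)=7.3600
Node (0,0) S=21.0000: V=(p*·7.3600+(1−p*)·0.0000)/1.24=4.6932; Δ=(7.3600−0.0000)/(27.9300−18.9000)=0.8151; B=V−Δ·S=-12.4231
Self-financing check: at every node Δ·S+B equals the discounted successor values.

(0,0): Delta=0.8151 Bond=-12.4231
V0=4.6932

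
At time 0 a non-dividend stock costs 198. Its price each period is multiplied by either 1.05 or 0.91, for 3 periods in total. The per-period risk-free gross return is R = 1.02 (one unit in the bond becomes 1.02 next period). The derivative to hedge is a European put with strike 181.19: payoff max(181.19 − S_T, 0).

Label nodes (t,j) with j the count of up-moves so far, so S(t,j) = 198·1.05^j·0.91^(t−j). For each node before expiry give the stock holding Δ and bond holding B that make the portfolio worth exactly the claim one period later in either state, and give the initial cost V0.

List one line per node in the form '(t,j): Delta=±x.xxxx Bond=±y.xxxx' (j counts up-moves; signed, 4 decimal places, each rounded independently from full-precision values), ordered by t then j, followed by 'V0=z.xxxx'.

Since d<R<u, set p* = (R−d)/(u−d) = 0.7857; price each node as the discounted p*-expectation of its children.
At expiry t=3: V(3,0)=31.9829, V(3,1)=9.0280, V(3,2)=0.0000, V(3,3)=0.0000
  t=2,j=0: stock 163.9638 → up 172.1620 (V=9.0280), down 149.2071 (V=31.9829). Price 13.6735; hedge Δ=-1.0000, bond B=177.6373.
  t=2,j=1: stock 189.1890 → up 198.6485 (V=0.0000), down 172.1620 (V=9.0280). Price 1.8966; hedge Δ=-0.3409, bond B=66.3824.
  t=2,j=2: stock 218.2950 → up 229.2098 (V=0.0000), down 198.6485 (V=0.0000). Price 0.0000; hedge Δ=0.0000, bond B=0.0000.
  t=1,j=0: stock 180.1800 → up 189.1890 (V=1.8966), down 163.9638 (V=13.6735). Price 4.3336; hedge Δ=-0.4669, bond B=88.4537.
  t=1,j=1: stock 207.9000 → up 218.2950 (V=0.0000), down 189.1890 (V=1.8966). Price 0.3985; hedge Δ=-0.0652, bond B=13.9459.
  t=0,j=0: stock 198.0000 → up 207.9000 (V=0.3985), down 180.1800 (V=4.3336). Price 1.2173; hedge Δ=-0.1420, bond B=29.3253.
Root portfolio cost Δ·198+B reproduces V0=1.2173.

(0,0): Delta=-0.1420 Bond=29.3253
(1,0): Delta=-0.4669 Bond=88.4537
(1,1): Delta=-0.0652 Bond=13.9459
(2,0): Delta=-1.0000 Bond=177.6373
(2,1): Delta=-0.3409 Bond=66.3824
(2,2): Delta=0.0000 Bond=0.0000
V0=1.2173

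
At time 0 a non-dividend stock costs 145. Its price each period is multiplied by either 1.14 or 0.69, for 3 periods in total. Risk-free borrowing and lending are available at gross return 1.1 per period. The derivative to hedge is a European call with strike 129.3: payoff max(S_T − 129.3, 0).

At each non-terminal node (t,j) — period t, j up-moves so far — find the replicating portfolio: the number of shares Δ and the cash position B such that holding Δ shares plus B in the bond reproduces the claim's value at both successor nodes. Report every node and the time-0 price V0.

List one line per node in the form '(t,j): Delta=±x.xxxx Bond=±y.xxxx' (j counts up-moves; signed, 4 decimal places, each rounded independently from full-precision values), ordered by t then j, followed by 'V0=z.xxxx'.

(0,0): Delta=0.8931 Bond=-80.7776
(1,0): Delta=0.0133 Bond=-0.8370
(1,1): Delta=0.9450 Bond=-97.4425
(2,0): Delta=0.0000 Bond=0.0000
(2,1): Delta=0.0141 Bond=-1.0106
(2,2): Delta=1.0000 Bond=-117.5455
V0=48.7191

Under the risk-neutral measure, an up-move has probability p* = (R−d)/(u−d) = 0.9111 and values discount at R = 1.1.
Terminal values V(3,·): V(3,0)=0.0000, V(3,1)=0.0000, V(3,2)=0.7250, V(3,3)=85.5239
(2,0): S=69.0345. Δ = (V_up−V_dn)/(S_up−S_dn) = (0.0000−0.0000)/(78.6993−47.6338) = 0.0000. V = [p*·0.0000 + (1−p*)·0.0000]/1.1 = 0.0000. B = V − Δ·S = 0.0000.
(2,1): S=114.0570. Δ = (V_up−V_dn)/(S_up−S_dn) = (0.7250−0.0000)/(130.0250−78.6993) = 0.0141. V = [p*·0.7250 + (1−p*)·0.0000]/1.1 = 0.6005. B = V − Δ·S = -1.0106.
(2,2): S=188.4420. Δ = (V_up−V_dn)/(S_up−S_dn) = (85.5239−0.7250)/(214.8239−130.0250) = 1.0000. V = [p*·85.5239 + (1−p*)·0.7250]/1.1 = 70.8965. B = V − Δ·S = -117.5455.
(1,0): S=100.0500. Δ = (V_up−V_dn)/(S_up−S_dn) = (0.6005−0.0000)/(114.0570−69.0345) = 0.0133. V = [p*·0.6005 + (1−p*)·0.0000]/1.1 = 0.4974. B = V − Δ·S = -0.8370.
(1,1): S=165.3000. Δ = (V_up−V_dn)/(S_up−S_dn) = (70.8965−0.6005)/(188.4420−114.0570) = 0.9450. V = [p*·70.8965 + (1−p*)·0.6005]/1.1 = 58.7709. B = V − Δ·S = -97.4425.
(0,0): S=145.0000. Δ = (V_up−V_dn)/(S_up−S_dn) = (58.7709−0.4974)/(165.3000−100.0500) = 0.8931. V = [p*·58.7709 + (1−p*)·0.4974]/1.1 = 48.7191. B = V − Δ·S = -80.7776.
Self-financing check: at every node Δ·S+B equals the discounted successor values.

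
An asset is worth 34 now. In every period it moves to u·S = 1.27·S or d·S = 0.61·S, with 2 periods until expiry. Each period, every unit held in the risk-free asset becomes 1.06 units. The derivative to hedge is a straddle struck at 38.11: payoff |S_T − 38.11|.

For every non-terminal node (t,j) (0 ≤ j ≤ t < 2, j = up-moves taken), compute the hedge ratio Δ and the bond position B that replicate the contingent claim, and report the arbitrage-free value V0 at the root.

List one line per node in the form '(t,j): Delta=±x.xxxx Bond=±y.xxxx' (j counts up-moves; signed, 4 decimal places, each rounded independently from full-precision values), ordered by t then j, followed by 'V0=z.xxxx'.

Since d<R<u, set p* = (R−d)/(u−d) = 0.6818; price each node as the discounted p*-expectation of its children.
At expiry t=2: V(2,0)=25.4586, V(2,1)=11.7702, V(2,2)=16.7286
(1,0): S=20.7400. Δ = (V_up−V_dn)/(S_up−S_dn) = (11.7702−25.4586)/(26.3398−12.6514) = -1.0000. V = [p*·11.7702 + (1−p*)·25.4586]/1.06 = 15.2128. B = V − Δ·S = 35.9528.
(1,1): S=43.1800. Δ = (V_up−V_dn)/(S_up−S_dn) = (16.7286−11.7702)/(54.8386−26.3398) = 0.1740. V = [p*·16.7286 + (1−p*)·11.7702]/1.06 = 14.2933. B = V − Δ·S = 6.7806.
(0,0): S=34.0000. Δ = (V_up−V_dn)/(S_up−S_dn) = (14.2933−15.2128)/(43.1800−20.7400) = -0.0410. V = [p*·14.2933 + (1−p*)·15.2128]/1.06 = 13.7603. B = V − Δ·S = 15.1535.
Root portfolio cost Δ·34+B reproduces V0=13.7603.

(0,0): Delta=-0.0410 Bond=15.1535
(1,0): Delta=-1.0000 Bond=35.9528
(1,1): Delta=0.1740 Bond=6.7806
V0=13.7603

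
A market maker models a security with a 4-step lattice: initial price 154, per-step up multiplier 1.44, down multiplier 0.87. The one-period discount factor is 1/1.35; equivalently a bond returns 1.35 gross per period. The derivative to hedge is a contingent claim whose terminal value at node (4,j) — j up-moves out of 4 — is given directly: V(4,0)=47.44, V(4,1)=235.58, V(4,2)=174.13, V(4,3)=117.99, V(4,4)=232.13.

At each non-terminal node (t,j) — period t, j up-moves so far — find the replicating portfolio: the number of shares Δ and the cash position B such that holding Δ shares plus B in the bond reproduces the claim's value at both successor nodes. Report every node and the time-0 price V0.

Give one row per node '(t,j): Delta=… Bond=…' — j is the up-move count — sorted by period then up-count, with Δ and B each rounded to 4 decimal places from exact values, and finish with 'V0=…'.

(0,0): Delta=0.2138 Bond=22.1288
(1,0): Delta=-0.3697 Bond=108.0567
(1,1): Delta=0.2799 Bond=15.2146
(2,0): Delta=-0.2457 Bond=131.4213
(2,1): Delta=-0.3838 Bond=148.5869
(2,2): Delta=0.3551 Bond=-3.4691
(3,0): Delta=3.2548 Bond=-177.5712
(3,1): Delta=-0.6423 Bond=243.9793
(3,2): Delta=-0.3545 Bond=192.4573
(3,3): Delta=0.4355 Bond=-41.6472
V0=55.0531

The replicating-portfolio and risk-neutral prices coincide; use p* = (1.35−0.87)/(1.44−0.87) = 0.8421 for the latter.
Terminal values V(4,·): V(4,0)=47.4400, V(4,1)=235.5800, V(4,2)=174.1300, V(4,3)=117.9900, V(4,4)=232.1300
Node (3,0) S=101.4095: V=(p*·235.5800+(1−p*)·47.4400)/1.35=152.4990; Δ=(235.5800−47.4400)/(146.0296−88.2262)=3.2548; B=V−Δ·S=-177.5712
Node (3,1) S=167.8501: V=(p*·174.1300+(1−p*)·235.5800)/1.35=136.1723; Δ=(174.1300−235.5800)/(241.7042−146.0296)=-0.6423; B=V−Δ·S=243.9793
Node (3,2) S=277.8209: V=(p*·117.9900+(1−p*)·174.1300)/1.35=93.9661; Δ=(117.9900−174.1300)/(400.0621−241.7042)=-0.3545; B=V−Δ·S=192.4573
Node (3,3) S=459.8415: V=(p*·232.1300+(1−p*)·117.9900)/1.35=158.5984; Δ=(232.1300−117.9900)/(662.1718−400.0621)=0.4355; B=V−Δ·S=-41.6472
Node (2,0) S=116.5626: V=(p*·136.1723+(1−p*)·152.4990)/1.35=102.7779; Δ=(136.1723−152.4990)/(167.8501−101.4095)=-0.2457; B=V−Δ·S=131.4213
Node (2,1) S=192.9312: V=(p*·93.9661+(1−p*)·136.1723)/1.35=74.5409; Δ=(93.9661−136.1723)/(277.8209−167.8501)=-0.3838; B=V−Δ·S=148.5869
Node (2,2) S=319.3344: V=(p*·158.5984+(1−p*)·93.9661)/1.35=109.9210; Δ=(158.5984−93.9661)/(459.8415−277.8209)=0.3551; B=V−Δ·S=-3.4691
Node (1,0) S=133.9800: V=(p*·74.5409+(1−p*)·102.7779)/1.35=58.5181; Δ=(74.5409−102.7779)/(192.9312−116.5626)=-0.3697; B=V−Δ·S=108.0567
Node (1,1) S=221.7600: V=(p*·109.9210+(1−p*)·74.5409)/1.35=77.2849; Δ=(109.9210−74.5409)/(319.3344−192.9312)=0.2799; B=V−Δ·S=15.2146
Node (0,0) S=154.0000: V=(p*·77.2849+(1−p*)·58.5181)/1.35=55.0531; Δ=(77.2849−58.5181)/(221.7600−133.9800)=0.2138; B=V−Δ·S=22.1288
The time-0 hedge costs 55.0531, which is the no-arbitrage price.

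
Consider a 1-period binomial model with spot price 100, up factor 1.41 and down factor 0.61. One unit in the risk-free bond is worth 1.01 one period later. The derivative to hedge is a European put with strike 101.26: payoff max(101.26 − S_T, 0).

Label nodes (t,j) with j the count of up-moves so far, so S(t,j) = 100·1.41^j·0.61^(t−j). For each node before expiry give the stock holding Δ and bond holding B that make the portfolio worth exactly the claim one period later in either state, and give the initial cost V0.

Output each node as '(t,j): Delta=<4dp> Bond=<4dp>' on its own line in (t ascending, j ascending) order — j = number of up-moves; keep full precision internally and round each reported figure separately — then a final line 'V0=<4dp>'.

(0,0): Delta=-0.5033 Bond=70.2557
V0=19.9307

Risk-neutral probability p* = (R−d)/(u−d) = (1.01−0.61)/(1.41−0.61) = 0.5000.
At expiry t=1: V(1,0)=40.2600, V(1,1)=0.0000
  t=0,j=0: stock 100.0000 → up 141.0000 (V=0.0000), down 61.0000 (V=40.2600). Price 19.9307; hedge Δ=-0.5033, bond B=70.2557.
Each (Δ,B) replicates both successor values, so the strategy is self-financing and V0 is arbitrage-free.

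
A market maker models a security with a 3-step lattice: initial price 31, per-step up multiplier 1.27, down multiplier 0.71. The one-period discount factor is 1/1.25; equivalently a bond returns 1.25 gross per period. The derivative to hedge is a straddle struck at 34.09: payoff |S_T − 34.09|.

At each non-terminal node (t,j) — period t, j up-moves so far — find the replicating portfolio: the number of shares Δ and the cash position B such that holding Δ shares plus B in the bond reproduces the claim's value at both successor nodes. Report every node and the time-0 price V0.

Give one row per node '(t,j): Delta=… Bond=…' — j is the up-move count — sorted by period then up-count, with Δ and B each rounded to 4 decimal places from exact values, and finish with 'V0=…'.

(0,0): Delta=0.9268 Bond=-15.1312
(1,0): Delta=-0.8235 Bond=19.6112
(1,1): Delta=0.9631 Bond=-20.3409
(2,0): Delta=-1.0000 Bond=27.2720
(2,1): Delta=-0.8199 Bond=24.4119
(2,2): Delta=1.0000 Bond=-27.2720
V0=13.6008

Since d<R<u, set p* = (R−d)/(u−d) = 0.9643; price each node as the discounted p*-expectation of its children.
At expiry t=3: V(3,0)=22.9948, V(3,1)=14.2436, V(3,2)=1.4099, V(3,3)=29.4099
  t=2,j=0: stock 15.6271 → up 19.8464 (V=14.2436), down 11.0952 (V=22.9948). Price 11.6449; hedge Δ=-1.0000, bond B=27.2720.
  t=2,j=1: stock 27.9527 → up 35.4999 (V=1.4099), down 19.8464 (V=14.2436). Price 1.4946; hedge Δ=-0.8199, bond B=24.4119.
  t=2,j=2: stock 49.9999 → up 63.4999 (V=29.4099), down 35.4999 (V=1.4099). Price 22.7279; hedge Δ=1.0000, bond B=-27.2720.
  t=1,j=0: stock 22.0100 → up 27.9527 (V=1.4946), down 15.6271 (V=11.6449). Price 1.4857; hedge Δ=-0.8235, bond B=19.6112.
  t=1,j=1: stock 39.3700 → up 49.9999 (V=22.7279), down 27.9527 (V=1.4946). Price 17.5757; hedge Δ=0.9631, bond B=-20.3409.
  t=0,j=0: stock 31.0000 → up 39.3700 (V=17.5757), down 22.0100 (V=1.4857). Price 13.6008; hedge Δ=0.9268, bond B=-15.1312.
The time-0 hedge costs 13.6008, which is the no-arbitrage price.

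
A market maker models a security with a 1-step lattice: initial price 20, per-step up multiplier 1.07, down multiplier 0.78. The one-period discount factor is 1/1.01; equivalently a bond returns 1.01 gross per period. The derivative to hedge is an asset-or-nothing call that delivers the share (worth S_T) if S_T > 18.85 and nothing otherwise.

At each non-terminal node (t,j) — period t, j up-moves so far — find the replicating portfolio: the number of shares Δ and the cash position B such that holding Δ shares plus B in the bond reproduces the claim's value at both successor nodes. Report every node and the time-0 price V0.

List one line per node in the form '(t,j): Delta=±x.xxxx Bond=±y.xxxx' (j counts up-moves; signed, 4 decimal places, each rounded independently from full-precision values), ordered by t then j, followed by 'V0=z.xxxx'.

(0,0): Delta=3.6897 Bond=-56.9887
V0=16.8044

Under the risk-neutral measure, an up-move has probability p* = (R−d)/(u−d) = 0.7931 and values discount at R = 1.01.
At expiry t=1: V(1,0)=0.0000, V(1,1)=21.4000
Node (0,0) S=20.0000: V=(p*·21.4000+(1−p*)·0.0000)/1.01=16.8044; Δ=(21.4000−0.0000)/(21.4000−15.6000)=3.6897; B=V−Δ·S=-56.9887
Root portfolio cost Δ·20+B reproduces V0=16.8044.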